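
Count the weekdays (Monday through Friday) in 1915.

261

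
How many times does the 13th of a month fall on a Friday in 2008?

1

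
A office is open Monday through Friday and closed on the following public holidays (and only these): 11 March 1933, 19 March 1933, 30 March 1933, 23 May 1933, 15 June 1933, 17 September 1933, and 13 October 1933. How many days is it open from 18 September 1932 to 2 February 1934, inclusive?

18 September 1932 is a Sunday.
The range spans 503 days (inclusive of both endpoints).
503 = 7 × 71 + 6, so there are 71 full weeks plus 6 extra days.
Each full week contributes 5 weekdays (Mon–Fri): 71 × 5 = 355.
The 6 extra days are Sun, Mon, Tue, Wed, Thu, Fri — 5 of them qualify.
Total: 355 + 5 = 360.
Holidays: 11 March 1933 (Sat); 19 March 1933 (Sun); 30 March 1933 (Thu); 23 May 1933 (Tue); 15 June 1933 (Thu); 17 September 1933 (Sun); 13 October 1933 (Fri).
4 of the 7 holidays fall on weekdays; the rest are weekends and were already excluded.
Business days: 360 − 4 = 356.

356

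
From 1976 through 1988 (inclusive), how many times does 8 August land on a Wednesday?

2

Day of week of August 8 in each year:
1976: Sun, 1977: Mon, 1978: Tue, 1979: Wed ✓, 1980: Fri, 1981: Sat, 1982: Sun, 1983: Mon, 1984: Wed ✓, 1985: Thu, 1986: Fri, 1987: Sat, 1988: Mon
Wednesdays: 1979, 1984.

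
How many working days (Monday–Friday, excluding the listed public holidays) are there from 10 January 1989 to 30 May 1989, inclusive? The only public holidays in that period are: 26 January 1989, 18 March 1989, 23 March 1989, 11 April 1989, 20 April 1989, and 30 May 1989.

10 January 1989 is a Tuesday.
From 10 January 1989 to 30 May 1989 is 141 days inclusive.
141 = 7 × 20 + 1, so there are 20 full weeks plus 1 extra day.
Each full week contributes 5 weekdays (Mon–Fri): 20 × 5 = 100.
The 1 extra day is Tue — 1 of them qualifies.
Total: 100 + 1 = 101.
Holidays: 26 January 1989 (Thu); 18 March 1989 (Sat); 23 March 1989 (Thu); 11 April 1989 (Tue); 20 April 1989 (Thu); 30 May 1989 (Tue).
5 of the 6 holidays fall on weekdays; the rest are weekends and were already excluded.
Business days: 101 − 5 = 96.

96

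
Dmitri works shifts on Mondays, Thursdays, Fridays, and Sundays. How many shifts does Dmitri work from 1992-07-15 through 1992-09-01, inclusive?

28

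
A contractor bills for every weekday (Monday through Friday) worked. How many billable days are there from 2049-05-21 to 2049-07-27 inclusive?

48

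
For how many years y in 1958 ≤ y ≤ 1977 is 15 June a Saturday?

Day of week of June 15 in each year:
1958: Sun, 1959: Mon, 1960: Wed, 1961: Thu, 1962: Fri, 1963: Sat ✓, 1964: Mon, 1965: Tue, 1966: Wed, 1967: Thu, 1968: Sat ✓, 1969: Sun, 1970: Mon, 1971: Tue, 1972: Thu, 1973: Fri, 1974: Sat ✓, 1975: Sun, 1976: Tue, 1977: Wed
Saturdays: 1963, 1968, 1974.

3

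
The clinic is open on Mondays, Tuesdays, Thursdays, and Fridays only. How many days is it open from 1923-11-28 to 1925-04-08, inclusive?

1923-11-28 is a Wednesday.
The range spans 498 days (inclusive of both endpoints).
498 = 7 × 71 + 1, so there are 71 full weeks plus 1 extra day.
Each full week contributes 4 days from the set (Mon, Tue, Thu, Fri): 71 × 4 = 284.
The 1 extra day is Wed — none qualify.
Total: 284 + 0 = 284.

284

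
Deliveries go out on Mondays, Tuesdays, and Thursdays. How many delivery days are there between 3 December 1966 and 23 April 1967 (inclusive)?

3 December 1966 is a Saturday.
That's 142 days from start to end, counting both.
142 = 7 × 20 + 2, so there are 20 full weeks plus 2 extra days.
Each full week contributes 3 days from the set (Mon, Tue, Thu): 20 × 3 = 60.
The 2 extra days are Sat, Sun — none qualify.
Total: 60 + 0 = 60.

60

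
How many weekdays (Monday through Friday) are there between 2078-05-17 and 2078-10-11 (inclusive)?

2078-05-17 is a Tuesday.
From 2078-05-17 to 2078-10-11 is 148 days inclusive.
148 = 7 × 21 + 1, so there are 21 full weeks plus 1 extra day.
Each full week contributes 5 weekdays (Mon–Fri): 21 × 5 = 105.
The 1 extra day is Tue — 1 of them qualifies.
Total: 105 + 1 = 106.

106 weekdays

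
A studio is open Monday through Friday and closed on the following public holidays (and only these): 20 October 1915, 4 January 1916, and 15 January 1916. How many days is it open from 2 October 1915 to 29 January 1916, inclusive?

83 working days

2 October 1915 is a Saturday.
That's 120 days from start to end, counting both.
120 = 7 × 17 + 1, so there are 17 full weeks plus 1 extra day.
Each full week contributes 5 weekdays (Mon–Fri): 17 × 5 = 85.
The 1 extra day is Sat — none qualify.
Total: 85 + 0 = 85.
Holidays: 20 October 1915 (Wed); 4 January 1916 (Tue); 15 January 1916 (Sat).
2 of the 3 holidays fall on weekdays; the rest are weekends and were already excluded.
Business days: 85 − 2 = 83.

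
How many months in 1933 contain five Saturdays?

A month has five Saturdays exactly when Saturday falls within its first (length − 28) days.
Jan: 31 days, starts Sun → 5 of Sun, Mon, Tue
Feb: 28 days, starts Wed → 5 of (none)
Mar: 31 days, starts Wed → 5 of Wed, Thu, Fri
Apr: 30 days, starts Sat → 5 of Sat, Sun ✓
May: 31 days, starts Mon → 5 of Mon, Tue, Wed
Jun: 30 days, starts Thu → 5 of Thu, Fri
Jul: 31 days, starts Sat → 5 of Sat, Sun, Mon ✓
Aug: 31 days, starts Tue → 5 of Tue, Wed, Thu
Sep: 30 days, starts Fri → 5 of Fri, Sat ✓
Oct: 31 days, starts Sun → 5 of Sun, Mon, Tue
Nov: 30 days, starts Wed → 5 of Wed, Thu
Dec: 31 days, starts Fri → 5 of Fri, Sat, Sun ✓
Months with five Saturdays: Apr, Jul, Sep, Dec.

4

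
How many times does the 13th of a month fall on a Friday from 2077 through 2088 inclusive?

Friday-the-13ths by year:
2077: Aug
2078: May
2079: Jan, Oct
2080: Sep, Dec
2081: Jun
2082: Feb, Mar, Nov
2083: Aug
2084: Oct
2085: Apr, Jul
2086: Sep, Dec
2087: Jun
2088: Feb, Aug

19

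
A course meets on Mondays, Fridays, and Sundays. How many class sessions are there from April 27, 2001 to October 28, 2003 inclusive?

393

April 27, 2001 is a Friday.
From April 27, 2001 to October 28, 2003 is 915 days inclusive.
915 = 7 × 130 + 5, so there are 130 full weeks plus 5 extra days.
Each full week contributes 3 days from the set (Mon, Fri, Sun): 130 × 3 = 390.
The 5 extra days are Friday, Saturday, Sunday, Monday, Tuesday — 3 of them qualify.
Total: 390 + 3 = 393.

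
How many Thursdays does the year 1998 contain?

1998-01-01 is a Thursday.
The range spans 365 days (inclusive of both endpoints).
365 = 7 × 52 + 1, so there are 52 full weeks plus 1 extra day.
Each full week contributes one Thursday: 52 so far.
The 1 extra day is Thursday — 1 of them qualifies.
Total: 52 + 1 = 53.

53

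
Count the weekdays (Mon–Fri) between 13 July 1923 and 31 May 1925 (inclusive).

491

13 July 1923 is a Friday.
The range spans 689 days (inclusive of both endpoints).
689 = 7 × 98 + 3, so there are 98 full weeks plus 3 extra days.
Each full week contributes 5 weekdays (Mon–Fri): 98 × 5 = 490.
The 3 extra days are Fri, Sat, Sun — 1 of them qualifies.
Total: 490 + 1 = 491.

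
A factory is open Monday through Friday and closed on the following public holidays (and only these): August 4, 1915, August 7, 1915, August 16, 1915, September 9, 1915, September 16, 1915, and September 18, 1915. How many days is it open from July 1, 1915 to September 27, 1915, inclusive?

59

July 1, 1915 is a Thursday.
From July 1, 1915 to September 27, 1915 is 89 days inclusive.
89 = 7 × 12 + 5, so there are 12 full weeks plus 5 extra days.
Each full week contributes 5 weekdays (Mon–Fri): 12 × 5 = 60.
The 5 extra days are Thu, Fri, Sat, Sun, Mon — 3 of them qualify.
Total: 60 + 3 = 63.
Holidays: August 4, 1915 (Wed); August 7, 1915 (Sat); August 16, 1915 (Mon); September 9, 1915 (Thu); September 16, 1915 (Thu); September 18, 1915 (Sat).
4 of the 6 holidays fall on weekdays; the rest are weekends and were already excluded.
Business days: 63 − 4 = 59.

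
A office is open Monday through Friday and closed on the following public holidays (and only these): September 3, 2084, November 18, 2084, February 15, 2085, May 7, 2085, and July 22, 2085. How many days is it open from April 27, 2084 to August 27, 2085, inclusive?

346

April 27, 2084 is a Thursday.
The range spans 488 days (inclusive of both endpoints).
488 = 7 × 69 + 5, so there are 69 full weeks plus 5 extra days.
Each full week contributes 5 weekdays (Mon–Fri): 69 × 5 = 345.
The 5 extra days are Thu, Fri, Sat, Sun, Mon — 3 of them qualify.
Total: 345 + 3 = 348.
Holidays: September 3, 2084 (Sun); November 18, 2084 (Sat); February 15, 2085 (Thu); May 7, 2085 (Mon); July 22, 2085 (Sun).
2 of the 5 holidays fall on weekdays; the rest are weekends and were already excluded.
Business days: 348 − 2 = 346.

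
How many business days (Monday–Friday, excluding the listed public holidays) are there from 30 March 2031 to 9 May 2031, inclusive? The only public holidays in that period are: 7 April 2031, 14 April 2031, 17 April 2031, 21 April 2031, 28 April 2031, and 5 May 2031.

24 business days

30 March 2031 is a Sunday.
That's 41 days from start to end, counting both.
41 = 7 × 5 + 6, so there are 5 full weeks plus 6 extra days.
Each full week contributes 5 weekdays (Mon–Fri): 5 × 5 = 25.
The 6 extra days are Sun, Mon, Tue, Wed, Thu, Fri — 5 of them qualify.
Total: 25 + 5 = 30.
Holidays: 7 April 2031 (Mon); 14 April 2031 (Mon); 17 April 2031 (Thu); 21 April 2031 (Mon); 28 April 2031 (Mon); 5 May 2031 (Mon).
All 6 holidays fall on weekdays, so subtract 6.
Business days: 30 − 6 = 24.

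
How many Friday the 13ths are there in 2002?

2

The 13th falls on a Friday when the month's 13th has weekday Fri.
Jan 13 is Sun; Feb 13 is Wed; Mar 13 is Wed; Apr 13 is Sat; May 13 is Mon; Jun 13 is Thu; Jul 13 is Sat; Aug 13 is Tue; Sep 13 is Fri ✓; Oct 13 is Sun; Nov 13 is Wed; Dec 13 is Fri ✓.
Friday the 13ths: Sep, Dec.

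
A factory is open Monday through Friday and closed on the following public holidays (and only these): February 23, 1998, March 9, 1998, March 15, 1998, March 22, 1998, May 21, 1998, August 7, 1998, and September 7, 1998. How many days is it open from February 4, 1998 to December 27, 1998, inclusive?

February 4, 1998 is a Wednesday.
That's 327 days from start to end, counting both.
327 = 7 × 46 + 5, so there are 46 full weeks plus 5 extra days.
Each full week contributes 5 weekdays (Mon–Fri): 46 × 5 = 230.
The 5 extra days are Wed, Thu, Fri, Sat, Sun — 3 of them qualify.
Total: 230 + 3 = 233.
Holidays: February 23, 1998 (Mon); March 9, 1998 (Mon); March 15, 1998 (Sun); March 22, 1998 (Sun); May 21, 1998 (Thu); August 7, 1998 (Fri); September 7, 1998 (Mon).
5 of the 7 holidays fall on weekdays; the rest are weekends and were already excluded.
Business days: 233 − 5 = 228.

228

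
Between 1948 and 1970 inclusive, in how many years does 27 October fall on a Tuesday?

Day of week of October 27 in each year:
1948: Wed, 1949: Thu, 1950: Fri, 1951: Sat, 1952: Mon, 1953: Tue ✓, 1954: Wed, 1955: Thu, 1956: Sat, 1957: Sun, 1958: Mon, 1959: Tue ✓, 1960: Thu, 1961: Fri, 1962: Sat, 1963: Sun, 1964: Tue ✓, 1965: Wed, 1966: Thu, 1967: Fri, 1968: Sun, 1969: Mon, 1970: Tue ✓
Tuesdays: 1953, 1959, 1964, 1970.

4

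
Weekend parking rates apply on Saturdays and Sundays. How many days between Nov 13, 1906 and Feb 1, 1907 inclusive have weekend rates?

Nov 13, 1906 is a Tuesday.
From Nov 13, 1906 to Feb 1, 1907 is 81 days inclusive.
81 = 7 × 11 + 4, so there are 11 full weeks plus 4 extra days.
Each full week contributes 2 weekend days (Sat, Sun): 11 × 2 = 22.
The 4 extra days are Tue, Wed, Thu, Fri — none qualify.
Total: 22 + 0 = 22.

22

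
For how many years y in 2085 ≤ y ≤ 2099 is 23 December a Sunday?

3

Day of week of December 23 in each year:
2085: Sun ✓, 2086: Mon, 2087: Tue, 2088: Thu, 2089: Fri, 2090: Sat, 2091: Sun ✓, 2092: Tue, 2093: Wed, 2094: Thu, 2095: Fri, 2096: Sun ✓, 2097: Mon, 2098: Tue, 2099: Wed
Sundays: 2085, 2091, 2096.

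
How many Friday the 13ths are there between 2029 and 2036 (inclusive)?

13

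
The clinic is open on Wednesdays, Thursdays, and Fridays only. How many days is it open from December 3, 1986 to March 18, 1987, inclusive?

46

December 3, 1986 is a Wednesday.
The range spans 106 days (inclusive of both endpoints).
106 = 7 × 15 + 1, so there are 15 full weeks plus 1 extra day.
Each full week contributes 3 days from the set (Wed, Thu, Fri): 15 × 3 = 45.
The 1 extra day is Wednesday — 1 of them qualifies.
Total: 45 + 1 = 46.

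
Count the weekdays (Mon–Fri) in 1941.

Jan 1, 1941 is a Wednesday.
That's 365 days from start to end, counting both.
365 = 7 × 52 + 1, so there are 52 full weeks plus 1 extra day.
Each full week contributes 5 weekdays (Mon–Fri): 52 × 5 = 260.
The 1 extra day is Wednesday — 1 of them qualifies.
Total: 260 + 1 = 261.

261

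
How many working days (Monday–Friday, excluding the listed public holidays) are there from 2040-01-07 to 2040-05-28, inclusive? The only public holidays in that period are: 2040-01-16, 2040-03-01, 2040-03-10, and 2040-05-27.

2040-01-07 is a Saturday.
The range spans 143 days (inclusive of both endpoints).
143 = 7 × 20 + 3, so there are 20 full weeks plus 3 extra days.
Each full week contributes 5 weekdays (Mon–Fri): 20 × 5 = 100.
The 3 extra days are Saturday, Sunday, Monday — 1 of them qualifies.
Total: 100 + 1 = 101.
Holidays: 2040-01-16 (Mon); 2040-03-01 (Thu); 2040-03-10 (Sat); 2040-05-27 (Sun).
2 of the 4 holidays fall on weekdays; the rest are weekends and were already excluded.
Business days: 101 − 2 = 99.

99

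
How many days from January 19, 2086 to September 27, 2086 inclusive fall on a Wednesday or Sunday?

72

January 19, 2086 is a Saturday.
That's 252 days from start to end, counting both.
252 = 7 × 36, so the span is exactly 36 full weeks.
Each full week contributes 2 days from the set (Wed, Sun): 36 × 2 = 72.
Total: 72.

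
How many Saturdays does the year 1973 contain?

1973-01-01 is a Monday.
From 1973-01-01 to 1973-12-31 is 365 days inclusive.
365 = 7 × 52 + 1, so there are 52 full weeks plus 1 extra day.
Each full week contributes one Saturday: 52 so far.
The 1 extra day is Mon — none qualify.
Total: 52 + 0 = 52.

52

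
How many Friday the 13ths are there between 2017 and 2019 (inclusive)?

Friday-the-13ths by year:
2017: Jan, Oct
2018: Apr, Jul
2019: Sep, Dec

6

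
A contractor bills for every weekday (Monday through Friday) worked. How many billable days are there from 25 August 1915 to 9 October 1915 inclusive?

33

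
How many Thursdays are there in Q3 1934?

13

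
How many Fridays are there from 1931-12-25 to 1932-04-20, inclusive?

17

1931-12-25 is a Friday.
The range spans 118 days (inclusive of both endpoints).
118 = 7 × 16 + 6, so there are 16 full weeks plus 6 extra days.
Each full week contributes one Friday: 16 so far.
The 6 extra days are Friday, Saturday, Sunday, Monday, Tuesday, Wednesday — 1 of them qualifies.
Total: 16 + 1 = 17.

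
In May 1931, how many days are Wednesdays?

4

May 1, 1931 is a Friday.
That's 31 days from start to end, counting both.
31 = 7 × 4 + 3, so there are 4 full weeks plus 3 extra days.
Each full week contributes one Wednesday: 4 so far.
The 3 extra days are Fri, Sat, Sun — none qualify.
Total: 4 + 0 = 4.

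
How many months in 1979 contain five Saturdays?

4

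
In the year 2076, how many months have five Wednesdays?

A month has five Wednesdays exactly when Wednesday falls within its first (length − 28) days.
Jan: 31 days, starts Wed → 5 of Wed, Thu, Fri ✓
Feb: 29 days, starts Sat → 5 of Sat
Mar: 31 days, starts Sun → 5 of Sun, Mon, Tue
Apr: 30 days, starts Wed → 5 of Wed, Thu ✓
May: 31 days, starts Fri → 5 of Fri, Sat, Sun
Jun: 30 days, starts Mon → 5 of Mon, Tue
Jul: 31 days, starts Wed → 5 of Wed, Thu, Fri ✓
Aug: 31 days, starts Sat → 5 of Sat, Sun, Mon
Sep: 30 days, starts Tue → 5 of Tue, Wed ✓
Oct: 31 days, starts Thu → 5 of Thu, Fri, Sat
Nov: 30 days, starts Sun → 5 of Sun, Mon
Dec: 31 days, starts Tue → 5 of Tue, Wed, Thu ✓
Months with five Wednesdays: Jan, Apr, Jul, Sep, Dec.

5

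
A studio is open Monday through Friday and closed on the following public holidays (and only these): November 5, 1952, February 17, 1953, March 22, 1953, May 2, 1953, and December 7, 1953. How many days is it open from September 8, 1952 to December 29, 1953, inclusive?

339

September 8, 1952 is a Monday.
From September 8, 1952 to December 29, 1953 is 478 days inclusive.
478 = 7 × 68 + 2, so there are 68 full weeks plus 2 extra days.
Each full week contributes 5 weekdays (Mon–Fri): 68 × 5 = 340.
The 2 extra days are Mon, Tue — 2 of them qualify.
Total: 340 + 2 = 342.
Holidays: November 5, 1952 (Wed); February 17, 1953 (Tue); March 22, 1953 (Sun); May 2, 1953 (Sat); December 7, 1953 (Mon).
3 of the 5 holidays fall on weekdays; the rest are weekends and were already excluded.
Business days: 342 − 3 = 339.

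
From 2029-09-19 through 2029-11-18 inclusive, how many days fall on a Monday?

2029-09-19 is a Wednesday.
From 2029-09-19 to 2029-11-18 is 61 days inclusive.
61 = 7 × 8 + 5, so there are 8 full weeks plus 5 extra days.
Each full week contributes one Monday: 8 so far.
The 5 extra days are Wednesday, Thursday, Friday, Saturday, Sunday — none qualify.
Total: 8 + 0 = 8.

8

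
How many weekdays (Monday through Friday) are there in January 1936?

January 1, 1936 is a Wednesday.
That's 31 days from start to end, counting both.
31 = 7 × 4 + 3, so there are 4 full weeks plus 3 extra days.
Each full week contributes 5 weekdays (Mon–Fri): 4 × 5 = 20.
The 3 extra days are Wednesday, Thursday, Friday — 3 of them qualify.
Total: 20 + 3 = 23.

23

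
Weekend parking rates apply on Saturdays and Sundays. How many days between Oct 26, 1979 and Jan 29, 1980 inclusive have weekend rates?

Oct 26, 1979 is a Friday.
That's 96 days from start to end, counting both.
96 = 7 × 13 + 5, so there are 13 full weeks plus 5 extra days.
Each full week contributes 2 weekend days (Sat, Sun): 13 × 2 = 26.
The 5 extra days are Fri, Sat, Sun, Mon, Tue — 2 of them qualify.
Total: 26 + 2 = 28.

28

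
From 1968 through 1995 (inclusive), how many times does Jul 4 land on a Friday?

Day of week of July 4 in each year:
1968: Thu, 1969: Fri ✓, 1970: Sat, 1971: Sun, 1972: Tue, 1973: Wed, 1974: Thu, 1975: Fri ✓, 1976: Sun, 1977: Mon, 1978: Tue, 1979: Wed, 1980: Fri ✓, 1981: Sat, 1982: Sun, 1983: Mon, 1984: Wed, 1985: Thu, 1986: Fri ✓, 1987: Sat, 1988: Mon, 1989: Tue, 1990: Wed, 1991: Thu, 1992: Sat, 1993: Sun, 1994: Mon, 1995: Tue
Fridays: 1969, 1975, 1980, 1986.

4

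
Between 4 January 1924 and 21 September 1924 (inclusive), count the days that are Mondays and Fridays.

4 January 1924 is a Friday.
That's 262 days from start to end, counting both.
262 = 7 × 37 + 3, so there are 37 full weeks plus 3 extra days.
Each full week contributes 2 days from the set (Mon, Fri): 37 × 2 = 74.
The 3 extra days are Friday, Saturday, Sunday — 1 of them qualifies.
Total: 74 + 1 = 75.

75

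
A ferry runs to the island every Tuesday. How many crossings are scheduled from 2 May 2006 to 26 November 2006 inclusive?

2 May 2006 is a Tuesday.
That's 209 days from start to end, counting both.
209 = 7 × 29 + 6, so there are 29 full weeks plus 6 extra days.
Each full week contributes one Tuesday: 29 so far.
The 6 extra days are Tue, Wed, Thu, Fri, Sat, Sun — 1 of them qualifies.
Total: 29 + 1 = 30.

30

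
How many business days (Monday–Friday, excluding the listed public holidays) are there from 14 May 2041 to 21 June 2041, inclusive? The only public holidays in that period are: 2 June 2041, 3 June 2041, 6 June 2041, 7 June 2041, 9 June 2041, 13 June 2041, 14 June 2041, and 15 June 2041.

14 May 2041 is a Tuesday.
From 14 May 2041 to 21 June 2041 is 39 days inclusive.
39 = 7 × 5 + 4, so there are 5 full weeks plus 4 extra days.
Each full week contributes 5 weekdays (Mon–Fri): 5 × 5 = 25.
The 4 extra days are Tue, Wed, Thu, Fri — 4 of them qualify.
Total: 25 + 4 = 29.
Holidays: 2 June 2041 (Sun); 3 June 2041 (Mon); 6 June 2041 (Thu); 7 June 2041 (Fri); 9 June 2041 (Sun); 13 June 2041 (Thu); 14 June 2041 (Fri); 15 June 2041 (Sat).
5 of the 8 holidays fall on weekdays; the rest are weekends and were already excluded.
Business days: 29 − 5 = 24.

24 business days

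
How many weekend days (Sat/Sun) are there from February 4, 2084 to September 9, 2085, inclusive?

168

February 4, 2084 is a Friday.
From February 4, 2084 to September 9, 2085 is 584 days inclusive.
584 = 7 × 83 + 3, so there are 83 full weeks plus 3 extra days.
Each full week contributes 2 weekend days (Sat, Sun): 83 × 2 = 166.
The 3 extra days are Fri, Sat, Sun — 2 of them qualify.
Total: 166 + 2 = 168.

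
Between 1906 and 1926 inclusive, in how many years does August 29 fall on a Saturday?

Day of week of August 29 in each year:
1906: Wed, 1907: Thu, 1908: Sat ✓, 1909: Sun, 1910: Mon, 1911: Tue, 1912: Thu, 1913: Fri, 1914: Sat ✓, 1915: Sun, 1916: Tue, 1917: Wed, 1918: Thu, 1919: Fri, 1920: Sun, 1921: Mon, 1922: Tue, 1923: Wed, 1924: Fri, 1925: Sat ✓, 1926: Sun
Saturdays: 1908, 1914, 1925.

3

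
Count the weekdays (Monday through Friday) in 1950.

260 weekdays

1950-01-01 is a Sunday.
From 1950-01-01 to 1950-12-31 is 365 days inclusive.
365 = 7 × 52 + 1, so there are 52 full weeks plus 1 extra day.
Each full week contributes 5 weekdays (Mon–Fri): 52 × 5 = 260.
The 1 extra day is Sunday — none qualify.
Total: 260 + 0 = 260.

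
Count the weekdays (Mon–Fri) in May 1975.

May 1, 1975 is a Thursday.
That's 31 days from start to end, counting both.
31 = 7 × 4 + 3, so there are 4 full weeks plus 3 extra days.
Each full week contributes 5 weekdays (Mon–Fri): 4 × 5 = 20.
The 3 extra days are Thu, Fri, Sat — 2 of them qualify.
Total: 20 + 2 = 22.

22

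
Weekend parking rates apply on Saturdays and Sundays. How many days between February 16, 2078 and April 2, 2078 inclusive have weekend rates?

February 16, 2078 is a Wednesday.
That's 46 days from start to end, counting both.
46 = 7 × 6 + 4, so there are 6 full weeks plus 4 extra days.
Each full week contributes 2 weekend days (Sat, Sun): 6 × 2 = 12.
The 4 extra days are Wednesday, Thursday, Friday, Saturday — 1 of them qualifies.
Total: 12 + 1 = 13.

13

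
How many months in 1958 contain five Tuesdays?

A month has five Tuesdays exactly when Tuesday falls within its first (length − 28) days.
Jan: 31 days, starts Wed → 5 of Wed, Thu, Fri
Feb: 28 days, starts Sat → 5 of (none)
Mar: 31 days, starts Sat → 5 of Sat, Sun, Mon
Apr: 30 days, starts Tue → 5 of Tue, Wed ✓
May: 31 days, starts Thu → 5 of Thu, Fri, Sat
Jun: 30 days, starts Sun → 5 of Sun, Mon
Jul: 31 days, starts Tue → 5 of Tue, Wed, Thu ✓
Aug: 31 days, starts Fri → 5 of Fri, Sat, Sun
Sep: 30 days, starts Mon → 5 of Mon, Tue ✓
Oct: 31 days, starts Wed → 5 of Wed, Thu, Fri
Nov: 30 days, starts Sat → 5 of Sat, Sun
Dec: 31 days, starts Mon → 5 of Mon, Tue, Wed ✓
Months with five Tuesdays: Apr, Jul, Sep, Dec.

4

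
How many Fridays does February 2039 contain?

4

1 February 2039 is a Tuesday.
That's 28 days from start to end, counting both.
28 = 7 × 4, so the span is exactly 4 full weeks.
Each full week contributes one Friday: 4 so far.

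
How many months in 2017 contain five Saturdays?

4

A month has five Saturdays exactly when Saturday falls within its first (length − 28) days.
Jan: 31 days, starts Sun → 5 of Sun, Mon, Tue
Feb: 28 days, starts Wed → 5 of (none)
Mar: 31 days, starts Wed → 5 of Wed, Thu, Fri
Apr: 30 days, starts Sat → 5 of Sat, Sun ✓
May: 31 days, starts Mon → 5 of Mon, Tue, Wed
Jun: 30 days, starts Thu → 5 of Thu, Fri
Jul: 31 days, starts Sat → 5 of Sat, Sun, Mon ✓
Aug: 31 days, starts Tue → 5 of Tue, Wed, Thu
Sep: 30 days, starts Fri → 5 of Fri, Sat ✓
Oct: 31 days, starts Sun → 5 of Sun, Mon, Tue
Nov: 30 days, starts Wed → 5 of Wed, Thu
Dec: 31 days, starts Fri → 5 of Fri, Sat, Sun ✓
Months with five Saturdays: Apr, Jul, Sep, Dec.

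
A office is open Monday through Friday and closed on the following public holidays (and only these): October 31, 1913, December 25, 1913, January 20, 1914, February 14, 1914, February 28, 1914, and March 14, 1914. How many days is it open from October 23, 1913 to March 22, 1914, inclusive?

October 23, 1913 is a Thursday.
The range spans 151 days (inclusive of both endpoints).
151 = 7 × 21 + 4, so there are 21 full weeks plus 4 extra days.
Each full week contributes 5 weekdays (Mon–Fri): 21 × 5 = 105.
The 4 extra days are Thu, Fri, Sat, Sun — 2 of them qualify.
Total: 105 + 2 = 107.
Holidays: October 31, 1913 (Fri); December 25, 1913 (Thu); January 20, 1914 (Tue); February 14, 1914 (Sat); February 28, 1914 (Sat); March 14, 1914 (Sat).
3 of the 6 holidays fall on weekdays; the rest are weekends and were already excluded.
Business days: 107 − 3 = 104.

104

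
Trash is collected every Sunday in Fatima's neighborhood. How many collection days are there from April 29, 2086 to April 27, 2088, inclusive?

April 29, 2086 is a Monday.
That's 730 days from start to end, counting both.
730 = 7 × 104 + 2, so there are 104 full weeks plus 2 extra days.
Each full week contributes one Sunday: 104 so far.
The 2 extra days are Mon, Tue — none qualify.
Total: 104 + 0 = 104.

104 Sundays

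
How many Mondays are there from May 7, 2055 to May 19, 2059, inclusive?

211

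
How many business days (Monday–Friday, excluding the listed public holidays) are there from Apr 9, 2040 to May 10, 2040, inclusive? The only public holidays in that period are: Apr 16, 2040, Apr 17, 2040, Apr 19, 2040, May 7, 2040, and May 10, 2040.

Apr 9, 2040 is a Monday.
The range spans 32 days (inclusive of both endpoints).
32 = 7 × 4 + 4, so there are 4 full weeks plus 4 extra days.
Each full week contributes 5 weekdays (Mon–Fri): 4 × 5 = 20.
The 4 extra days are Monday, Tuesday, Wednesday, Thursday — 4 of them qualify.
Total: 20 + 4 = 24.
Holidays: Apr 16, 2040 (Mon); Apr 17, 2040 (Tue); Apr 19, 2040 (Thu); May 7, 2040 (Mon); May 10, 2040 (Thu).
All 5 holidays fall on weekdays, so subtract 5.
Business days: 24 − 5 = 19.

19 business days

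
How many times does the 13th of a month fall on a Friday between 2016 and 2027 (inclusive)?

20

Friday-the-13ths by year:
2016: May
2017: Jan, Oct
2018: Apr, Jul
2019: Sep, Dec
2020: Mar, Nov
2021: Aug
2022: May
2023: Jan, Oct
2024: Sep, Dec
2025: Jun
2026: Feb, Mar, Nov
2027: Aug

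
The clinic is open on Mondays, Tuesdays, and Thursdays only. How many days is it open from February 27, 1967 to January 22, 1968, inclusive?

February 27, 1967 is a Monday.
From February 27, 1967 to January 22, 1968 is 330 days inclusive.
330 = 7 × 47 + 1, so there are 47 full weeks plus 1 extra day.
Each full week contributes 3 days from the set (Mon, Tue, Thu): 47 × 3 = 141.
The 1 extra day is Mon — 1 of them qualifies.
Total: 141 + 1 = 142.

142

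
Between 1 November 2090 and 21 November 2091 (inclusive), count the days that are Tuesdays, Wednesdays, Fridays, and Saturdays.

221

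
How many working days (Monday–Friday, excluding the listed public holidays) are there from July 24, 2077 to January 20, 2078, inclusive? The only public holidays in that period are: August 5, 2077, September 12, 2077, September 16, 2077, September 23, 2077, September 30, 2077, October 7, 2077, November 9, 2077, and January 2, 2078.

123

July 24, 2077 is a Saturday.
The range spans 181 days (inclusive of both endpoints).
181 = 7 × 25 + 6, so there are 25 full weeks plus 6 extra days.
Each full week contributes 5 weekdays (Mon–Fri): 25 × 5 = 125.
The 6 extra days are Saturday, Sunday, Monday, Tuesday, Wednesday, Thursday — 4 of them qualify.
Total: 125 + 4 = 129.
Holidays: August 5, 2077 (Thu); September 12, 2077 (Sun); September 16, 2077 (Thu); September 23, 2077 (Thu); September 30, 2077 (Thu); October 7, 2077 (Thu); November 9, 2077 (Tue); January 2, 2078 (Sun).
6 of the 8 holidays fall on weekdays; the rest are weekends and were already excluded.
Business days: 129 − 6 = 123.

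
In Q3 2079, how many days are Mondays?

2079-07-01 is a Saturday.
The range spans 92 days (inclusive of both endpoints).
92 = 7 × 13 + 1, so there are 13 full weeks plus 1 extra day.
Each full week contributes one Monday: 13 so far.
The 1 extra day is Saturday — none qualify.
Total: 13 + 0 = 13.

13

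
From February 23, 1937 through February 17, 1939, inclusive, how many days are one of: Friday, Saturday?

207

February 23, 1937 is a Tuesday.
That's 725 days from start to end, counting both.
725 = 7 × 103 + 4, so there are 103 full weeks plus 4 extra days.
Each full week contributes 2 days from the set (Fri, Sat): 103 × 2 = 206.
The 4 extra days are Tuesday, Wednesday, Thursday, Friday — 1 of them qualifies.
Total: 206 + 1 = 207.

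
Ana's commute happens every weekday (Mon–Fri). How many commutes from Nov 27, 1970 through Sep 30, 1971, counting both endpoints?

Nov 27, 1970 is a Friday.
From Nov 27, 1970 to Sep 30, 1971 is 308 days inclusive.
308 = 7 × 44, so the span is exactly 44 full weeks.
Each full week contributes 5 weekdays (Mon–Fri): 44 × 5 = 220.

220 weekdays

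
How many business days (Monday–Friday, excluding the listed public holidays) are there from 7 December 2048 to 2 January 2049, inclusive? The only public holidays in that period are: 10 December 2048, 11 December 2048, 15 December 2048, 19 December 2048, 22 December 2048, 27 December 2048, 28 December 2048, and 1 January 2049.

14

7 December 2048 is a Monday.
That's 27 days from start to end, counting both.
27 = 7 × 3 + 6, so there are 3 full weeks plus 6 extra days.
Each full week contributes 5 weekdays (Mon–Fri): 3 × 5 = 15.
The 6 extra days are Mon, Tue, Wed, Thu, Fri, Sat — 5 of them qualify.
Total: 15 + 5 = 20.
Holidays: 10 December 2048 (Thu); 11 December 2048 (Fri); 15 December 2048 (Tue); 19 December 2048 (Sat); 22 December 2048 (Tue); 27 December 2048 (Sun); 28 December 2048 (Mon); 1 January 2049 (Fri).
6 of the 8 holidays fall on weekdays; the rest are weekends and were already excluded.
Business days: 20 − 6 = 14.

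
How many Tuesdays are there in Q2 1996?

13

Apr 1, 1996 is a Monday.
That's 91 days from start to end, counting both.
91 = 7 × 13, so the span is exactly 13 full weeks.
Each full week contributes one Tuesday: 13 so far.
Total: 13.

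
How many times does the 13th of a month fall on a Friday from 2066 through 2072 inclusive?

12

Friday-the-13ths by year:
2066: Aug
2067: May
2068: Jan, Apr, Jul
2069: Sep, Dec
2070: Jun
2071: Feb, Mar, Nov
2072: May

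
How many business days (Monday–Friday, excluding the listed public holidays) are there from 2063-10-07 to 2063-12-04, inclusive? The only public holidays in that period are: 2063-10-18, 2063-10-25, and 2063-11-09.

39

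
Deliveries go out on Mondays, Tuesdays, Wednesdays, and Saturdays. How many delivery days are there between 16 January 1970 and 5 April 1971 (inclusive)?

254

16 January 1970 is a Friday.
That's 445 days from start to end, counting both.
445 = 7 × 63 + 4, so there are 63 full weeks plus 4 extra days.
Each full week contributes 4 days from the set (Mon, Tue, Wed, Sat): 63 × 4 = 252.
The 4 extra days are Fri, Sat, Sun, Mon — 2 of them qualify.
Total: 252 + 2 = 254.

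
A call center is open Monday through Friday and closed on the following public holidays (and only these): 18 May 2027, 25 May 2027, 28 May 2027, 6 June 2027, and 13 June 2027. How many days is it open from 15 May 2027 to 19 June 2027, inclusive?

22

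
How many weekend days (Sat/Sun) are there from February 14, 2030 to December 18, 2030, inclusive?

88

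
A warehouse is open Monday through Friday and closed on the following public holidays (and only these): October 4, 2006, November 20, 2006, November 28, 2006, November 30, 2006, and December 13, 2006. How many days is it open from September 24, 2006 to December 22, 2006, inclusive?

60

September 24, 2006 is a Sunday.
That's 90 days from start to end, counting both.
90 = 7 × 12 + 6, so there are 12 full weeks plus 6 extra days.
Each full week contributes 5 weekdays (Mon–Fri): 12 × 5 = 60.
The 6 extra days are Sunday, Monday, Tuesday, Wednesday, Thursday, Friday — 5 of them qualify.
Total: 60 + 5 = 65.
Holidays: October 4, 2006 (Wed); November 20, 2006 (Mon); November 28, 2006 (Tue); November 30, 2006 (Thu); December 13, 2006 (Wed).
All 5 holidays fall on weekdays, so subtract 5.
Business days: 65 − 5 = 60.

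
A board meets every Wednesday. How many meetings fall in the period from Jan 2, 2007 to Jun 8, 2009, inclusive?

Jan 2, 2007 is a Tuesday.
The range spans 889 days (inclusive of both endpoints).
889 = 7 × 127, so the span is exactly 127 full weeks.
Each full week contributes one Wednesday: 127 so far.
Total: 127.

127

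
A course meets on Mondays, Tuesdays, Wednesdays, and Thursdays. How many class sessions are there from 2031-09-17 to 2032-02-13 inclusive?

2031-09-17 is a Wednesday.
From 2031-09-17 to 2032-02-13 is 150 days inclusive.
150 = 7 × 21 + 3, so there are 21 full weeks plus 3 extra days.
Each full week contributes 4 days from the set (Mon, Tue, Wed, Thu): 21 × 4 = 84.
The 3 extra days are Wed, Thu, Fri — 2 of them qualify.
Total: 84 + 2 = 86.

86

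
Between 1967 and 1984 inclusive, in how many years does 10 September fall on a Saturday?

2

Day of week of September 10 in each year:
1967: Sun, 1968: Tue, 1969: Wed, 1970: Thu, 1971: Fri, 1972: Sun, 1973: Mon, 1974: Tue, 1975: Wed, 1976: Fri, 1977: Sat ✓, 1978: Sun, 1979: Mon, 1980: Wed, 1981: Thu, 1982: Fri, 1983: Sat ✓, 1984: Mon
Saturdays: 1977, 1983.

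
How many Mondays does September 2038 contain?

4

Sep 1, 2038 is a Wednesday.
That's 30 days from start to end, counting both.
30 = 7 × 4 + 2, so there are 4 full weeks plus 2 extra days.
Each full week contributes one Monday: 4 so far.
The 2 extra days are Wed, Thu — none qualify.
Total: 4 + 0 = 4.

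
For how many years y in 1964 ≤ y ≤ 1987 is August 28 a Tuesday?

3

Day of week of August 28 in each year:
1964: Fri, 1965: Sat, 1966: Sun, 1967: Mon, 1968: Wed, 1969: Thu, 1970: Fri, 1971: Sat, 1972: Mon, 1973: Tue ✓, 1974: Wed, 1975: Thu, 1976: Sat, 1977: Sun, 1978: Mon, 1979: Tue ✓, 1980: Thu, 1981: Fri, 1982: Sat, 1983: Sun, 1984: Tue ✓, 1985: Wed, 1986: Thu, 1987: Fri
Tuesdays: 1973, 1979, 1984.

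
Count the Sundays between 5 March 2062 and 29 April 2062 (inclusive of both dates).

8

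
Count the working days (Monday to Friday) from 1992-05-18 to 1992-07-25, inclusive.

50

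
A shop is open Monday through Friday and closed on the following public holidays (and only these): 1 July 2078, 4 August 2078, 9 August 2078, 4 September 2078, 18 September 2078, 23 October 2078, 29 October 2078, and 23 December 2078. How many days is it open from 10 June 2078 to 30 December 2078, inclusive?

10 June 2078 is a Friday.
That's 204 days from start to end, counting both.
204 = 7 × 29 + 1, so there are 29 full weeks plus 1 extra day.
Each full week contributes 5 weekdays (Mon–Fri): 29 × 5 = 145.
The 1 extra day is Fri — 1 of them qualifies.
Total: 145 + 1 = 146.
Holidays: 1 July 2078 (Fri); 4 August 2078 (Thu); 9 August 2078 (Tue); 4 September 2078 (Sun); 18 September 2078 (Sun); 23 October 2078 (Sun); 29 October 2078 (Sat); 23 December 2078 (Fri).
4 of the 8 holidays fall on weekdays; the rest are weekends and were already excluded.
Business days: 146 − 4 = 142.

142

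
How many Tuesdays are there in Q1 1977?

January 1, 1977 is a Saturday.
From January 1, 1977 to March 31, 1977 is 90 days inclusive.
90 = 7 × 12 + 6, so there are 12 full weeks plus 6 extra days.
Each full week contributes one Tuesday: 12 so far.
The 6 extra days are Sat, Sun, Mon, Tue, Wed, Thu — 1 of them qualifies.
Total: 12 + 1 = 13.

13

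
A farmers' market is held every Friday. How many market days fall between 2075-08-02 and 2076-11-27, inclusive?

70

2075-08-02 is a Friday.
From 2075-08-02 to 2076-11-27 is 484 days inclusive.
484 = 7 × 69 + 1, so there are 69 full weeks plus 1 extra day.
Each full week contributes one Friday: 69 so far.
The 1 extra day is Fri — 1 of them qualifies.
Total: 69 + 1 = 70.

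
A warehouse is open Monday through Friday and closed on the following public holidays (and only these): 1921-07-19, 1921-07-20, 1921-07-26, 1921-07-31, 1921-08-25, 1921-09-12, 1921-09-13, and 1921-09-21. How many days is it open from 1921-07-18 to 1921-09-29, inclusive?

1921-07-18 is a Monday.
From 1921-07-18 to 1921-09-29 is 74 days inclusive.
74 = 7 × 10 + 4, so there are 10 full weeks plus 4 extra days.
Each full week contributes 5 weekdays (Mon–Fri): 10 × 5 = 50.
The 4 extra days are Mon, Tue, Wed, Thu — 4 of them qualify.
Total: 50 + 4 = 54.
Holidays: 1921-07-19 (Tue); 1921-07-20 (Wed); 1921-07-26 (Tue); 1921-07-31 (Sun); 1921-08-25 (Thu); 1921-09-12 (Mon); 1921-09-13 (Tue); 1921-09-21 (Wed).
7 of the 8 holidays fall on weekdays; the rest are weekends and were already excluded.
Business days: 54 − 7 = 47.

47 working days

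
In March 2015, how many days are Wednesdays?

Mar 1, 2015 is a Sunday.
From Mar 1, 2015 to Mar 31, 2015 is 31 days inclusive.
31 = 7 × 4 + 3, so there are 4 full weeks plus 3 extra days.
Each full week contributes one Wednesday: 4 so far.
The 3 extra days are Sunday, Monday, Tuesday — none qualify.
Total: 4 + 0 = 4.

4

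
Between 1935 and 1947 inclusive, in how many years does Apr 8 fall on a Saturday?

Day of week of April 8 in each year:
1935: Mon, 1936: Wed, 1937: Thu, 1938: Fri, 1939: Sat ✓, 1940: Mon, 1941: Tue, 1942: Wed, 1943: Thu, 1944: Sat ✓, 1945: Sun, 1946: Mon, 1947: Tue
Saturdays: 1939, 1944.

2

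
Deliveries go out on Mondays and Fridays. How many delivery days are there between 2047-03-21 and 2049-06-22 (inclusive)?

2047-03-21 is a Thursday.
The range spans 825 days (inclusive of both endpoints).
825 = 7 × 117 + 6, so there are 117 full weeks plus 6 extra days.
Each full week contributes 2 days from the set (Mon, Fri): 117 × 2 = 234.
The 6 extra days are Thursday, Friday, Saturday, Sunday, Monday, Tuesday — 2 of them qualify.
Total: 234 + 2 = 236.

236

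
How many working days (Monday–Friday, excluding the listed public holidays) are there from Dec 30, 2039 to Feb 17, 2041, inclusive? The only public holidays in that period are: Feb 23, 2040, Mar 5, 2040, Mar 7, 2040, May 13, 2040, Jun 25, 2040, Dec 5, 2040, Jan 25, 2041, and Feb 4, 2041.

Dec 30, 2039 is a Friday.
That's 416 days from start to end, counting both.
416 = 7 × 59 + 3, so there are 59 full weeks plus 3 extra days.
Each full week contributes 5 weekdays (Mon–Fri): 59 × 5 = 295.
The 3 extra days are Friday, Saturday, Sunday — 1 of them qualifies.
Total: 295 + 1 = 296.
Holidays: Feb 23, 2040 (Thu); Mar 5, 2040 (Mon); Mar 7, 2040 (Wed); May 13, 2040 (Sun); Jun 25, 2040 (Mon); Dec 5, 2040 (Wed); Jan 25, 2041 (Fri); Feb 4, 2041 (Mon).
7 of the 8 holidays fall on weekdays; the rest are weekends and were already excluded.
Business days: 296 − 7 = 289.

289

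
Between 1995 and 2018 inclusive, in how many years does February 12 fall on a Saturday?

3

Day of week of February 12 in each year:
1995: Sun, 1996: Mon, 1997: Wed, 1998: Thu, 1999: Fri, 2000: Sat ✓, 2001: Mon, 2002: Tue, 2003: Wed, 2004: Thu, 2005: Sat ✓, 2006: Sun, 2007: Mon, 2008: Tue, 2009: Thu, 2010: Fri, 2011: Sat ✓, 2012: Sun, 2013: Tue, 2014: Wed, 2015: Thu, 2016: Fri, 2017: Sun, 2018: Mon
Saturdays: 2000, 2005, 2011.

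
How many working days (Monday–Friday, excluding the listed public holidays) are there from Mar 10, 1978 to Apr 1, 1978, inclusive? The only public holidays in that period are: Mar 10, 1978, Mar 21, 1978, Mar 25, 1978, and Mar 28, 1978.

Mar 10, 1978 is a Friday.
The range spans 23 days (inclusive of both endpoints).
23 = 7 × 3 + 2, so there are 3 full weeks plus 2 extra days.
Each full week contributes 5 weekdays (Mon–Fri): 3 × 5 = 15.
The 2 extra days are Fri, Sat — 1 of them qualifies.
Total: 15 + 1 = 16.
Holidays: Mar 10, 1978 (Fri); Mar 21, 1978 (Tue); Mar 25, 1978 (Sat); Mar 28, 1978 (Tue).
3 of the 4 holidays fall on weekdays; the rest are weekends and were already excluded.
Business days: 16 − 3 = 13.

13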